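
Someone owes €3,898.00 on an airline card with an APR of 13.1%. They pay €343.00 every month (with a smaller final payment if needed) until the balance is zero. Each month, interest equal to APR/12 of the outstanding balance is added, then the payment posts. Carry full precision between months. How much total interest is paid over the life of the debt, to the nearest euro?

Monthly rate r = 13.1%/12 = 1.09167% = 0.0109167.
Payoff takes n = ⌈−ln(1 − rB₀/P)/ln(1+r)⌉ = ⌈12.200⌉ = 13 payments; the last is €68.84.
Total paid = 12·€343.00 + €68.84 = €4,184.84.
Total interest = total paid − principal = €4,184.84 − €3,898.00 = €286.84.

€287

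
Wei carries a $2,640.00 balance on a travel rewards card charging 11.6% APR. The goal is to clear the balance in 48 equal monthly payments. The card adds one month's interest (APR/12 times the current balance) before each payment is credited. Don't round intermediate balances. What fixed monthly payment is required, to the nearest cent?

$69.00

Monthly rate r = 11.6%/12 = 0.966667% = 0.00966667.
Level-payment amortization: P = B₀·r / (1 − (1+r)^(−n)) = 2640.00·0.00966667 / (1 − 1.00967^(−48)).
Denominator 1 − (1+r)^(−48) = 0.369833798.
P = 25.52 / 0.369833798 ≈ 69.00.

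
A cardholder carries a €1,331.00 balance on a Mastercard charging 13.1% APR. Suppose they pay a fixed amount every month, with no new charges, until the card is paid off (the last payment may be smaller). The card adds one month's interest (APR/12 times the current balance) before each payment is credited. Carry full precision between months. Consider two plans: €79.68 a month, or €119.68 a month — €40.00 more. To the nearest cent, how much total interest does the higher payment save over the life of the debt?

Monthly rate r = 13.1%/12 = 1.09167% = 0.0109167.
At €79.68/mo: n = ⌈−ln(1 − rB₀/P)/ln(1+r)⌉ = 19 payments (last €43.35); total interest = total paid − €1,331.00 = €146.59.
At €119.68/mo: 12 payments (last €110.29); total interest €95.77.
Interest saved = €146.59 − €95.77 = €50.82.

€50.82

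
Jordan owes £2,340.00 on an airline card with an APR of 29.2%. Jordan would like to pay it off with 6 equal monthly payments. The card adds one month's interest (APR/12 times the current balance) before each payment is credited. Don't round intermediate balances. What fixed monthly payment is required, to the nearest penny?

Monthly rate r = 29.2%/12 = 2.43333% = 0.0243333.
Level-payment amortization: P = B₀·r / (1 − (1+r)^(−n)) = 2340.00·0.0243333 / (1 − 1.02433^(−6)).
Denominator 1 − (1+r)^(−6) = 0.134330399.
P = 56.94 / 0.134330399 ≈ 423.88.

£423.88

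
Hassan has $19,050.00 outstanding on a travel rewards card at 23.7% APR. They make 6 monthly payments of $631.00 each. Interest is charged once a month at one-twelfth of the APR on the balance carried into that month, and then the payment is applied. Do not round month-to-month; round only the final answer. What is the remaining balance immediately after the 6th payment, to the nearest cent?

Monthly rate r = 23.7%/12 = 1.975% = 0.01975.
Each month: B ← B·(1+r) − $631.00.
Month 1: interest $376.24; balance after payment $18,795.24.
Month 2: interest $371.21; balance after payment $18,535.44.
Month 3: interest $366.08; balance after payment $18,270.52.
Month 4: interest $360.84; balance after payment $18,000.36.
Month 5: interest $355.51; balance after payment $17,724.87.
Month 6: interest $350.07; balance after payment $17,443.93.

$17,443.93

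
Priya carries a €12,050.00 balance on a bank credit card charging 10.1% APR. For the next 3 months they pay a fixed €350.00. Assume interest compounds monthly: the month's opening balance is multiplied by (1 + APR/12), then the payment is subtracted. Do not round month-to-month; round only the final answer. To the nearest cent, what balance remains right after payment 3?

€11,297.97

Monthly rate r = 10.1%/12 = 0.841667% = 0.00841667.
Each month: B ← B·(1+r) − €350.00.
Month 1: interest €101.42; balance after payment €11,801.42.
Month 2: interest €99.33; balance after payment €11,550.75.
Month 3: interest €97.22; balance after payment €11,297.97.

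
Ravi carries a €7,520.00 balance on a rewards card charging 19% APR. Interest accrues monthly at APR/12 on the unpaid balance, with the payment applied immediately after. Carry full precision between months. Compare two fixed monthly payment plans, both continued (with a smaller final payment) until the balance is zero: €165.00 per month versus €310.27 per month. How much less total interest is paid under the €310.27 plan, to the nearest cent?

Monthly rate r = 19%/12 = 1.58333% = 0.0158333.
At €165.00/mo: n = ⌈−ln(1 − rB₀/P)/ln(1+r)⌉ = 82 payments (last €66.50); total interest = total paid − €7,520.00 = €5,911.50.
At €310.27/mo: 31 payments (last €253.70); total interest €2,041.80.
Interest saved = €5,911.50 − €2,041.80 = €3,869.70.

€3,869.70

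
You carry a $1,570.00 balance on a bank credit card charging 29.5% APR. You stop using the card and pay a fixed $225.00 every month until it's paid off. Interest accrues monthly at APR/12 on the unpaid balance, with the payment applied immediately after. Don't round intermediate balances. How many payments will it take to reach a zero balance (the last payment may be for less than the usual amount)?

Monthly rate r = 29.5%/12 = 2.45833% = 0.0245833.
Recurrence: B ← B·(1+r) − $225.00.
Month 1: interest $38.60; balance after payment $1,383.60.
Month 2: interest $34.01; balance after payment $1,192.61.
Closed form: n = −ln(1 − rB₀/P)/ln(1+r) = −ln(0.82846)/ln(1.02458) ≈ 7.749, so the balance reaches zero during payment 8.

8 payments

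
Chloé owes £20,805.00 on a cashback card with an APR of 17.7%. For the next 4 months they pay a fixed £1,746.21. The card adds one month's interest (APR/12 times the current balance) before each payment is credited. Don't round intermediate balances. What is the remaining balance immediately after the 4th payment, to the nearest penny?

£14,919.02

Monthly rate r = 17.7%/12 = 1.475% = 0.01475.
Each month: B ← B·(1+r) − £1,746.21.
Month 1: interest £306.87; balance after payment £19,365.66.
Month 2: interest £285.64; balance after payment £17,905.10.
Month 3: interest £264.10; balance after payment £16,422.99.
Month 4: interest £242.24; balance after payment £14,919.02.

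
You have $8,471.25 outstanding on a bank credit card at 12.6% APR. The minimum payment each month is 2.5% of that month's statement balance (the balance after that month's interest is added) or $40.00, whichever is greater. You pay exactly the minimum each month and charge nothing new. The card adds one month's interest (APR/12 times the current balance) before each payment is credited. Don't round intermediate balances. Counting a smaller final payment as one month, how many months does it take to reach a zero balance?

Monthly rate r = 12.6%/12 = 1.05% = 0.0105.
While 2.5% of the post-interest balance exceeds $40.00, each month B ← (B·(1+r))·(1 − 0.025), i.e. B shrinks by the factor (1+r)·0.975 = 0.98524.
This holds for months 1–113. Entering month 114 the balance is $1,577.88; 2.5% of the post-interest balance is now below $40.00, so the flat $40.00 minimum applies from here.
From month 114 a fixed $40.00 at rate r clears $1,577.88 in 52 more payments. Total: 113 + 52 = 165 months.

165 months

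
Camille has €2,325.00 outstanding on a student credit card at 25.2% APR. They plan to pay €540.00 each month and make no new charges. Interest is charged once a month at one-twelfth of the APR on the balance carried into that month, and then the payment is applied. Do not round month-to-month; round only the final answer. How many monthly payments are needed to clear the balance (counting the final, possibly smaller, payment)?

5 months

Monthly rate r = 25.2%/12 = 2.1% = 0.021.
Recurrence: B ← B·(1+r) − €540.00.
Month 1: interest €48.82; balance after payment €1,833.82.
Month 2: interest €38.51; balance after payment €1,332.34.
Month 3: interest €27.98; balance after payment €820.31.
Month 4: interest €17.23; balance after payment €297.54.
Month 5: interest €6.25; balance after payment €0.00.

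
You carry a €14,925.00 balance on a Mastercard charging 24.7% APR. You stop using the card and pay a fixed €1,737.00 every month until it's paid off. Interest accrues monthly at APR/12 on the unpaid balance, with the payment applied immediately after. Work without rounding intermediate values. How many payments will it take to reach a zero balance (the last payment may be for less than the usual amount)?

Monthly rate r = 24.7%/12 = 2.05833% = 0.0205833.
Recurrence: B ← B·(1+r) − €1,737.00.
Month 1: interest €307.21; balance after payment €13,495.21.
Month 2: interest €277.78; balance after payment €12,035.98.
Closed form: n = −ln(1 − rB₀/P)/ln(1+r) = −ln(0.82314)/ln(1.02058) ≈ 9.553, so the balance reaches zero during payment 10.

10 months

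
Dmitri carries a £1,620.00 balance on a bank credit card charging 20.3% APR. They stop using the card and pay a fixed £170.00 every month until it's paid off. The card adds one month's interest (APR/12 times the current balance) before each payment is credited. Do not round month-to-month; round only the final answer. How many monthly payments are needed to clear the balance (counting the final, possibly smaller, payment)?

Monthly rate r = 20.3%/12 = 1.69167% = 0.0169167.
Recurrence: B ← B·(1+r) − £170.00.
Month 1: interest £27.41; balance after payment £1,477.40.
Month 2: interest £24.99; balance after payment £1,332.40.
Closed form: n = −ln(1 − rB₀/P)/ln(1+r) = −ln(0.83879)/ln(1.01692) ≈ 10.479, so the balance reaches zero during payment 11.

11 months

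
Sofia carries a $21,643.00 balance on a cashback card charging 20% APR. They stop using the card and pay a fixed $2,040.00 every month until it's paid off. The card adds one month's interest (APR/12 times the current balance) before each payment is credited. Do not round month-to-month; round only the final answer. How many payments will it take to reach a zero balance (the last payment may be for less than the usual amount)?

Monthly rate r = 20%/12 = 1.66667% = 0.0166667.
Recurrence: B ← B·(1+r) − $2,040.00.
Month 1: interest $360.72; balance after payment $19,963.72.
Month 2: interest $332.73; balance after payment $18,256.45.
Closed form: n = −ln(1 − rB₀/P)/ln(1+r) = −ln(0.82318)/ln(1.01667) ≈ 11.772, so the balance reaches zero during payment 12.

12 months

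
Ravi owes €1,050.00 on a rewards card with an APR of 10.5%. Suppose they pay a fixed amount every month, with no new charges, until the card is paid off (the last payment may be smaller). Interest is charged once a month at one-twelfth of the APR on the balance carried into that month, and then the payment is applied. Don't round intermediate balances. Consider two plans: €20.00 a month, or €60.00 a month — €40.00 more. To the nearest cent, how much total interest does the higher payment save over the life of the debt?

Monthly rate r = 10.5%/12 = 0.875% = 0.00875.
At €20.00/mo: n = ⌈−ln(1 − rB₀/P)/ln(1+r)⌉ = 71 payments (last €11.94); total interest = total paid − €1,050.00 = €361.94.
At €60.00/mo: 20 payments (last €4.67); total interest €94.67.
Interest saved = €361.94 − €94.67 = €267.27.

€267.27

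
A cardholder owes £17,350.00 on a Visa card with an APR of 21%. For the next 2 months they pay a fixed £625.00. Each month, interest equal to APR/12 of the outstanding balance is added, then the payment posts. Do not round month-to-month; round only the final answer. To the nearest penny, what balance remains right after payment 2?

£16,701.63

Monthly rate r = 21%/12 = 1.75% = 0.0175.
Each month: B ← B·(1+r) − £625.00.
Month 1: interest £303.63; balance after payment £17,028.62.
Month 2: interest £298.00; balance after payment £16,701.63.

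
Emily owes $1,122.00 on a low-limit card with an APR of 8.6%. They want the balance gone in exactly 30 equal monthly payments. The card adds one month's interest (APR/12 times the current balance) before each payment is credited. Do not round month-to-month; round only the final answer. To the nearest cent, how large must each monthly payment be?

Monthly rate r = 8.6%/12 = 0.716667% = 0.00716667.
Level-payment amortization: P = B₀·r / (1 − (1+r)^(−n)) = 1122.00·0.00716667 / (1 − 1.00717^(−30)).
Denominator 1 − (1+r)^(−30) = 0.192839903.
P = 8.041 / 0.192839903 ≈ 41.70.

$41.70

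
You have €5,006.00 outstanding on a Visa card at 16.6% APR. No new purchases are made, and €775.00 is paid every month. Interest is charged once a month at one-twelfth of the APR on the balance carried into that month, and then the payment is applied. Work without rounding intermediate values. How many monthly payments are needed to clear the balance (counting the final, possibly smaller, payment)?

7 payments

Monthly rate r = 16.6%/12 = 1.38333% = 0.0138333.
Recurrence: B ← B·(1+r) − €775.00.
Month 1: interest €69.25; balance after payment €4,300.25.
Month 2: interest €59.49; balance after payment €3,584.74.
Closed form: n = −ln(1 − rB₀/P)/ln(1+r) = −ln(0.91065)/ln(1.01383) ≈ 6.813, so the balance reaches zero during payment 7.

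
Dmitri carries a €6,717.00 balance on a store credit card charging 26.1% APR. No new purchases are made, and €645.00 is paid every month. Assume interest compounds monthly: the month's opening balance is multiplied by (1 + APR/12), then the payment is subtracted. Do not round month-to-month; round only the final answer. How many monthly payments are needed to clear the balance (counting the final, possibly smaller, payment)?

Monthly rate r = 26.1%/12 = 2.175% = 0.02175.
Recurrence: B ← B·(1+r) − €645.00.
Month 1: interest €146.09; balance after payment €6,218.09.
Month 2: interest €135.24; balance after payment €5,708.34.
Closed form: n = −ln(1 − rB₀/P)/ln(1+r) = −ln(0.7735)/ln(1.02175) ≈ 11.936, so the balance reaches zero during payment 12.

12 payments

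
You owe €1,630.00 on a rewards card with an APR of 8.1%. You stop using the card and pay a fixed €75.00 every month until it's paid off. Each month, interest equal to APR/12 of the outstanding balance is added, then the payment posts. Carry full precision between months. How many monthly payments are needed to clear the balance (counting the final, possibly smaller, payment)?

24 months

Monthly rate r = 8.1%/12 = 0.675% = 0.00675.
Recurrence: B ← B·(1+r) − €75.00.
Month 1: interest €11.00; balance after payment €1,566.00.
Month 2: interest €10.57; balance after payment €1,501.57.
Closed form: n = −ln(1 − rB₀/P)/ln(1+r) = −ln(0.8533)/ln(1.00675) ≈ 23.582, so the balance reaches zero during payment 24.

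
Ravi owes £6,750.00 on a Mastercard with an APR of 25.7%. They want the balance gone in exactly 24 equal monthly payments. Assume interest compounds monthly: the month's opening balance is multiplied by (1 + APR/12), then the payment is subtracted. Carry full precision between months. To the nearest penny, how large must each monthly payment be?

Monthly rate r = 25.7%/12 = 2.14167% = 0.0214167.
Level-payment amortization: P = B₀·r / (1 − (1+r)^(−n)) = 6750.00·0.0214167 / (1 − 1.02142^(−24)).
Denominator 1 − (1+r)^(−24) = 0.39864706.
P = 144.562 / 0.39864706 ≈ 362.63.

£362.63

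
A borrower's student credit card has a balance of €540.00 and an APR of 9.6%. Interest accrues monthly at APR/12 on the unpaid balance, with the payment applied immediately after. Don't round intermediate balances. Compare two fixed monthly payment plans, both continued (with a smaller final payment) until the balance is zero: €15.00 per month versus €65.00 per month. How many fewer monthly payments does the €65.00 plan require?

Monthly rate r = 9.6%/12 = 0.8% = 0.008.
At €15.00/mo: n = ⌈−ln(1 − rB₀/P)/ln(1+r)⌉ = 43 payments (last €9.45); total interest = total paid − €540.00 = €99.45.
At €65.00/mo: 9 payments (last €41.07); total interest €21.07.
Payments saved = 43 − 9 = 34.

34 fewer payments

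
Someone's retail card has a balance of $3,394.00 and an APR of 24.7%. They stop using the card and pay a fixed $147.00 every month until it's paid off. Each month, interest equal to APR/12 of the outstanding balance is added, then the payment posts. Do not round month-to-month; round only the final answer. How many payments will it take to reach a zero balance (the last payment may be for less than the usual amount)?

Monthly rate r = 24.7%/12 = 2.05833% = 0.0205833.
Recurrence: B ← B·(1+r) − $147.00.
Month 1: interest $69.86; balance after payment $3,316.86.
Month 2: interest $68.27; balance after payment $3,238.13.
Closed form: n = −ln(1 − rB₀/P)/ln(1+r) = −ln(0.52476)/ln(1.02058) ≈ 31.648, so the balance reaches zero during payment 32.

32 months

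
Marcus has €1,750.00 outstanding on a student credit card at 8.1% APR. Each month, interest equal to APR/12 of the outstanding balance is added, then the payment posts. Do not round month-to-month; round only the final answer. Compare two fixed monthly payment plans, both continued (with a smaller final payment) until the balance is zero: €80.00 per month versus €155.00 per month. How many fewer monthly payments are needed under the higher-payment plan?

12 fewer payments

Monthly rate r = 8.1%/12 = 0.675% = 0.00675.
At €80.00/mo: n = ⌈−ln(1 − rB₀/P)/ln(1+r)⌉ = 24 payments (last €59.95); total interest = total paid − €1,750.00 = €149.95.
At €155.00/mo: 12 payments (last €121.50); total interest €76.50.
Payments saved = 24 − 12 = 12.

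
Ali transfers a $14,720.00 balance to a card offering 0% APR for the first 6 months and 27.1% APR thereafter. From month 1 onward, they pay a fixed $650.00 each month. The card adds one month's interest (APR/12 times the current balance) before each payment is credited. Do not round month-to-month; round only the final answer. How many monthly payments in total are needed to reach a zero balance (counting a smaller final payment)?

Promo months 1–6 at r₀ = 0%/12 = 0; months 7+ at r₁ = 27.1%/12 = 0.0225833.
After month 6 (no interest yet): B = $14,720.00 − 6·$650.00 = $10,820.00.
Then at r₁ with $650.00/mo: n₂ = −ln(1 − r₁·B/P)/ln(1+r₁) ≈ 21.11 → 22 more payments.

28 months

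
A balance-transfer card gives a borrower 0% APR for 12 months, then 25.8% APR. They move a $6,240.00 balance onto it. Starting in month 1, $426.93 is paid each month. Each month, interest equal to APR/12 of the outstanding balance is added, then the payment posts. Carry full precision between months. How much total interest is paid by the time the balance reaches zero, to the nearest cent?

Promo months 1–12 at r₀ = 0%/12 = 0; months 13+ at r₁ = 25.8%/12 = 0.0215.
After month 12 (no interest yet): B = $6,240.00 − 12·$426.93 = $1,116.84.
Then at r₁ with $426.93/mo: n₂ = −ln(1 − r₁·B/P)/ln(1+r₁) ≈ 2.72 → 3 more payments.
Total paid = 14·$426.93 + $308.84 = $6,285.86; interest = $6,285.86 − $6,240.00 = $45.86.

$45.86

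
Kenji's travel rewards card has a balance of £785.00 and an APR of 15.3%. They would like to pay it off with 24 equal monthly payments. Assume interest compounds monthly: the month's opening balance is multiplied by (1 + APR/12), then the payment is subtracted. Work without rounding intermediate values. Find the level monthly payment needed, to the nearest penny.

£38.17

Monthly rate r = 15.3%/12 = 1.275% = 0.01275.
Level-payment amortization: P = B₀·r / (1 − (1+r)^(−n)) = 785.00·0.01275 / (1 − 1.01275^(−24)).
Denominator 1 − (1+r)^(−24) = 0.262187591.
P = 10.0088 / 0.262187591 ≈ 38.17.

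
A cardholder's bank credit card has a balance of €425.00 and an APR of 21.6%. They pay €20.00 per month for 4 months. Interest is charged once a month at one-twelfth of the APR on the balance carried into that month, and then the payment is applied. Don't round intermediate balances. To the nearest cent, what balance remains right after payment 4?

Monthly rate r = 21.6%/12 = 1.8% = 0.018.
Each month: B ← B·(1+r) − €20.00.
Month 1: interest €7.65; balance after payment €412.65.
Month 2: interest €7.43; balance after payment €400.08.
Month 3: interest €7.20; balance after payment €387.28.
Month 4: interest €6.97; balance after payment €374.25.

€374.25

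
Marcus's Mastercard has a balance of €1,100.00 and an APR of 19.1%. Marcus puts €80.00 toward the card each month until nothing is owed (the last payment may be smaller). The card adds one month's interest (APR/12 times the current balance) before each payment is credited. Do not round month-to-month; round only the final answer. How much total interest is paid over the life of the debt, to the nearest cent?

Monthly rate r = 19.1%/12 = 1.59167% = 0.0159167.
Payoff takes n = ⌈−ln(1 − rB₀/P)/ln(1+r)⌉ = ⌈15.641⌉ = 16 payments; the last is €51.43.
Total paid = 15·€80.00 + €51.43 = €1,251.43.
Total interest = total paid − principal = €1,251.43 − €1,100.00 = €151.43.

€151.43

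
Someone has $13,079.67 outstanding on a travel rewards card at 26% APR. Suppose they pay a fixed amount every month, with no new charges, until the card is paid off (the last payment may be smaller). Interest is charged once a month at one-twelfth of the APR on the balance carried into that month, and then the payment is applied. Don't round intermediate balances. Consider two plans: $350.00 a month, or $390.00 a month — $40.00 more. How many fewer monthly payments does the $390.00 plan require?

17 fewer payments

Monthly rate r = 26%/12 = 2.16667% = 0.0216667.
At $350.00/mo: n = ⌈−ln(1 − rB₀/P)/ln(1+r)⌉ = 78 payments (last $141.40); total interest = total paid − $13,079.67 = $14,011.73.
At $390.00/mo: 61 payments (last $198.99); total interest $10,519.32.
Payments saved = 78 − 61 = 17.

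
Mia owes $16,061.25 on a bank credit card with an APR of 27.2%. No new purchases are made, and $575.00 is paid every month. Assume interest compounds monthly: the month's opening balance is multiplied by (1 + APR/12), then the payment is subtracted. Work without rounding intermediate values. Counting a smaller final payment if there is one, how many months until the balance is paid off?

45 months

Monthly rate r = 27.2%/12 = 2.26667% = 0.0226667.
Recurrence: B ← B·(1+r) − $575.00.
Month 1: interest $364.05; balance after payment $15,850.31.
Month 2: interest $359.27; balance after payment $15,634.58.
Closed form: n = −ln(1 − rB₀/P)/ln(1+r) = −ln(0.36686)/ln(1.02267) ≈ 44.739, so the balance reaches zero during payment 45.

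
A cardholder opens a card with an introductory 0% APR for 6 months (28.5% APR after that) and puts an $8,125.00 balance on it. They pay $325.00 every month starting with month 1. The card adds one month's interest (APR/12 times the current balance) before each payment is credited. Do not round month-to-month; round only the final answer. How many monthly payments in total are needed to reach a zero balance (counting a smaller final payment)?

32 months

Promo months 1–6 at r₀ = 0%/12 = 0; months 7+ at r₁ = 28.5%/12 = 0.02375.
After month 6 (no interest yet): B = $8,125.00 − 6·$325.00 = $6,175.00.
Then at r₁ with $325.00/mo: n₂ = −ln(1 − r₁·B/P)/ln(1+r₁) ≈ 25.57 → 26 more payments.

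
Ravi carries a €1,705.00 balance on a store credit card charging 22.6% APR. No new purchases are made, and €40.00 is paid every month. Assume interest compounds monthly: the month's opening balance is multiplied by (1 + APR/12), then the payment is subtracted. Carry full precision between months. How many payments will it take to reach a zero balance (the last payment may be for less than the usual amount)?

88 months

Monthly rate r = 22.6%/12 = 1.88333% = 0.0188333.
Recurrence: B ← B·(1+r) − €40.00.
Month 1: interest €32.11; balance after payment €1,697.11.
Month 2: interest €31.96; balance after payment €1,689.07.
Closed form: n = −ln(1 − rB₀/P)/ln(1+r) = −ln(0.19723)/ln(1.01883) ≈ 87.007, so the balance reaches zero during payment 88.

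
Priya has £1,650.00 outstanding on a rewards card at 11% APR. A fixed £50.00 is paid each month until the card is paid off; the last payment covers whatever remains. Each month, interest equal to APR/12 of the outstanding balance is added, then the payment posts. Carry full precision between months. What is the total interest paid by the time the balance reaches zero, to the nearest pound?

£324

Monthly rate r = 11%/12 = 0.916667% = 0.00916667.
Payoff takes n = ⌈−ln(1 − rB₀/P)/ln(1+r)⌉ = ⌈39.480⌉ = 40 payments; the last is £24.06.
Total paid = 39·£50.00 + £24.06 = £1,974.06.
Total interest = total paid − principal = £1,974.06 − £1,650.00 = £324.06.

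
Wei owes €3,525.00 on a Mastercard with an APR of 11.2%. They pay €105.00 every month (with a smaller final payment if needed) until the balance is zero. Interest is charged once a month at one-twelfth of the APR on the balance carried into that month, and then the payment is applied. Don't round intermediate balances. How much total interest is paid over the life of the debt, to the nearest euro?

€724

Monthly rate r = 11.2%/12 = 0.933333% = 0.00933333.
Payoff takes n = ⌈−ln(1 − rB₀/P)/ln(1+r)⌉ = ⌈40.463⌉ = 41 payments; the last is €48.77.
Total paid = 40·€105.00 + €48.77 = €4,248.77.
Total interest = total paid − principal = €4,248.77 − €3,525.00 = €723.77.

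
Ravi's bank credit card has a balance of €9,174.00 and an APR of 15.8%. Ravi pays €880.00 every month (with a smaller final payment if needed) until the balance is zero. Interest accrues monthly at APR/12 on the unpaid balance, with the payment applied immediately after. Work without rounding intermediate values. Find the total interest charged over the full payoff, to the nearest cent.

€759.91

Monthly rate r = 15.8%/12 = 1.31667% = 0.0131667.
Payoff takes n = ⌈−ln(1 − rB₀/P)/ln(1+r)⌉ = ⌈11.287⌉ = 12 payments; the last is €253.91.
Total paid = 11·€880.00 + €253.91 = €9,933.91.
Total interest = total paid − principal = €9,933.91 − €9,174.00 = €759.91.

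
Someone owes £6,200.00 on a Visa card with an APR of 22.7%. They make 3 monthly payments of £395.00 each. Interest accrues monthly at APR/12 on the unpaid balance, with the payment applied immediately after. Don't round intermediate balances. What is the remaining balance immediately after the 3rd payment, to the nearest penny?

Monthly rate r = 22.7%/12 = 1.89167% = 0.0189167.
Each month: B ← B·(1+r) − £395.00.
Month 1: interest £117.28; balance after payment £5,922.28.
Month 2: interest £112.03; balance after payment £5,639.31.
Month 3: interest £106.68; balance after payment £5,350.99.

£5,350.99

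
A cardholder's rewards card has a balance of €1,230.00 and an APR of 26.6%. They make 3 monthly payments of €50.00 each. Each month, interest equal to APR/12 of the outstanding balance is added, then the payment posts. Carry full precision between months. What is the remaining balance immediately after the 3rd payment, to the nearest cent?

€1,160.27

Monthly rate r = 26.6%/12 = 2.21667% = 0.0221667.
Each month: B ← B·(1+r) − €50.00.
Month 1: interest €27.27; balance after payment €1,207.27.
Month 2: interest €26.76; balance after payment €1,184.03.
Month 3: interest €26.25; balance after payment €1,160.27.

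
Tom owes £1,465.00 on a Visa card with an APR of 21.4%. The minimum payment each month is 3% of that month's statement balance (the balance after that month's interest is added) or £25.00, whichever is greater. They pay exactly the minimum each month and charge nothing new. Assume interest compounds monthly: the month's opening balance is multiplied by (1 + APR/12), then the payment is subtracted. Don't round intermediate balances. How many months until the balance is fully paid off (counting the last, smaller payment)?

96 months

Monthly rate r = 21.4%/12 = 1.78333% = 0.0178333.
While 3% of the post-interest balance exceeds £25.00, each month B ← (B·(1+r))·(1 − 0.03), i.e. B shrinks by the factor (1+r)·0.97 = 0.9873.
This holds for months 1–46. Entering month 47 the balance is £813.70; 3% of the post-interest balance is now below £25.00, so the flat £25.00 minimum applies from here.
From month 47 a fixed £25.00 at rate r clears £813.70 in 50 more payments. Total: 46 + 50 = 96 months.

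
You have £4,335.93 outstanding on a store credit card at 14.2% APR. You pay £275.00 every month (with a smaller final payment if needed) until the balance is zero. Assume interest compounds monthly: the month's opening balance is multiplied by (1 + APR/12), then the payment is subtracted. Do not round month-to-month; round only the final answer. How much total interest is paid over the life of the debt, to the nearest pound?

£492

Monthly rate r = 14.2%/12 = 1.18333% = 0.0118333.
Payoff takes n = ⌈−ln(1 − rB₀/P)/ln(1+r)⌉ = ⌈17.554⌉ = 18 payments; the last is £152.76.
Total paid = 17·£275.00 + £152.76 = £4,827.76.
Total interest = total paid − principal = £4,827.76 − £4,335.93 = £491.83.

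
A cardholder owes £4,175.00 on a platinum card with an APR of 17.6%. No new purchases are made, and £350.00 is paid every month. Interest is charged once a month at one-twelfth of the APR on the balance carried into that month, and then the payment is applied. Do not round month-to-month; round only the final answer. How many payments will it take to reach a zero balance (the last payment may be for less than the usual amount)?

14 payments

Monthly rate r = 17.6%/12 = 1.46667% = 0.0146667.
Recurrence: B ← B·(1+r) − £350.00.
Month 1: interest £61.23; balance after payment £3,886.23.
Month 2: interest £57.00; balance after payment £3,593.23.
Closed form: n = −ln(1 − rB₀/P)/ln(1+r) = −ln(0.82505)/ln(1.01467) ≈ 13.208, so the balance reaches zero during payment 14.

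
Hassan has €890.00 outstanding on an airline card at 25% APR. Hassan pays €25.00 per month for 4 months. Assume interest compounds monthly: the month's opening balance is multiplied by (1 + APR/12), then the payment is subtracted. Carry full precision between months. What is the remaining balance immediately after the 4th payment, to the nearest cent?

€863.35

Monthly rate r = 25%/12 = 2.08333% = 0.0208333.
Each month: B ← B·(1+r) − €25.00.
Month 1: interest €18.54; balance after payment €883.54.
Month 2: interest €18.41; balance after payment €876.95.
Month 3: interest €18.27; balance after payment €870.22.
Month 4: interest €18.13; balance after payment €863.35.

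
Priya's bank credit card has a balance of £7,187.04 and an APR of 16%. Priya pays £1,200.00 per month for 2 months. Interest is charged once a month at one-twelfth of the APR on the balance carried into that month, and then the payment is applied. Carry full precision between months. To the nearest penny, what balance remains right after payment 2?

Monthly rate r = 16%/12 = 1.33333% = 0.0133333.
Each month: B ← B·(1+r) − £1,200.00.
Month 1: interest £95.83; balance after payment £6,082.87.
Month 2: interest £81.10; balance after payment £4,963.97.

£4,963.97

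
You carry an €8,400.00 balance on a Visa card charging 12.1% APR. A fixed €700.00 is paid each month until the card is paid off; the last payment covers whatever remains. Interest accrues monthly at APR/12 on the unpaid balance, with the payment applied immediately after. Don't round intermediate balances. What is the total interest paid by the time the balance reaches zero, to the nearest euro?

€599

Monthly rate r = 12.1%/12 = 1.00833% = 0.0100833.
Payoff takes n = ⌈−ln(1 − rB₀/P)/ln(1+r)⌉ = ⌈12.855⌉ = 13 payments; the last is €598.82.
Total paid = 12·€700.00 + €598.82 = €8,998.82.
Total interest = total paid − principal = €8,998.82 − €8,400.00 = €598.82.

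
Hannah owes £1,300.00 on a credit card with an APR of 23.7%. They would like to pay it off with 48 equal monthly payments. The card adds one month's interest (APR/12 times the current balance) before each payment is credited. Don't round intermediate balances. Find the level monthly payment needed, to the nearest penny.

£42.17

Monthly rate r = 23.7%/12 = 1.975% = 0.01975.
Level-payment amortization: P = B₀·r / (1 − (1+r)^(−n)) = 1300.00·0.01975 / (1 − 1.01975^(−48)).
Denominator 1 − (1+r)^(−48) = 0.608887471.
P = 25.675 / 0.608887471 ≈ 42.17.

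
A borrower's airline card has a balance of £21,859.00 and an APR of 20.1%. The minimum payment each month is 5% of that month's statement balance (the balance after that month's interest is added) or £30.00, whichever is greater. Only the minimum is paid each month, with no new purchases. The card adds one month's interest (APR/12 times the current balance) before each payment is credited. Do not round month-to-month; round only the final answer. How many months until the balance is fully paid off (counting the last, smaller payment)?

129 months

Monthly rate r = 20.1%/12 = 1.675% = 0.01675.
While 5% of the post-interest balance exceeds £30.00, each month B ← (B·(1+r))·(1 − 0.05), i.e. B shrinks by the factor (1+r)·0.95 = 0.96591.
This holds for months 1–105. Entering month 106 the balance is £572.93; 5% of the post-interest balance is now below £30.00, so the flat £30.00 minimum applies from here.
From month 106 a fixed £30.00 at rate r clears £572.93 in 24 more payments. Total: 105 + 24 = 129 months.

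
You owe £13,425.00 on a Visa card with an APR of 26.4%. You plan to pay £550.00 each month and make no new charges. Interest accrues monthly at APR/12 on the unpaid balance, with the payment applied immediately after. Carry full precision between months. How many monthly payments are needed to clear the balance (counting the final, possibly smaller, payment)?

36 months

Monthly rate r = 26.4%/12 = 2.2% = 0.022.
Recurrence: B ← B·(1+r) − £550.00.
Month 1: interest £295.35; balance after payment £13,170.35.
Month 2: interest £289.75; balance after payment £12,910.10.
Closed form: n = −ln(1 − rB₀/P)/ln(1+r) = −ln(0.463)/ln(1.022) ≈ 35.385, so the balance reaches zero during payment 36.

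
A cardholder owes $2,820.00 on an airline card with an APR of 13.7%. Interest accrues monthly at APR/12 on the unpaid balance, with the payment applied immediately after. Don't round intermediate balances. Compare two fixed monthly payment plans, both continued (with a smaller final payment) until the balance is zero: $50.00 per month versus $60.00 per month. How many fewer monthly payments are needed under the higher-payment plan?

23 fewer payments

Monthly rate r = 13.7%/12 = 1.14167% = 0.0114167.
At $50.00/mo: n = ⌈−ln(1 − rB₀/P)/ln(1+r)⌉ = 91 payments (last $47.87); total interest = total paid − $2,820.00 = $1,727.87.
At $60.00/mo: 68 payments (last $45.23); total interest $1,245.23.
Payments saved = 91 − 68 = 23.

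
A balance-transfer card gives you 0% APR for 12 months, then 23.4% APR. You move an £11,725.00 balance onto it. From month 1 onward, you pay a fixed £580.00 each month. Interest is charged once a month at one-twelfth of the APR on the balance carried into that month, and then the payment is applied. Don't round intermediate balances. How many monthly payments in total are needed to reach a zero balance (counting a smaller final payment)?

22 months

Promo months 1–12 at r₀ = 0%/12 = 0; months 13+ at r₁ = 23.4%/12 = 0.0195.
After month 12 (no interest yet): B = £11,725.00 − 12·£580.00 = £4,765.00.
Then at r₁ with £580.00/mo: n₂ = −ln(1 − r₁·B/P)/ln(1+r₁) ≈ 9.04 → 10 more payments.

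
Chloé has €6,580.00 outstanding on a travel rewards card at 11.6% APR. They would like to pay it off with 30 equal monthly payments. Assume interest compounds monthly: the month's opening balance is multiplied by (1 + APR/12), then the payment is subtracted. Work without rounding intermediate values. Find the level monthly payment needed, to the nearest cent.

€253.72

Monthly rate r = 11.6%/12 = 0.966667% = 0.00966667.
Level-payment amortization: P = B₀·r / (1 − (1+r)^(−n)) = 6580.00·0.00966667 / (1 − 1.00967^(−30)).
Denominator 1 − (1+r)^(−30) = 0.250693601.
P = 63.6067 / 0.250693601 ≈ 253.72.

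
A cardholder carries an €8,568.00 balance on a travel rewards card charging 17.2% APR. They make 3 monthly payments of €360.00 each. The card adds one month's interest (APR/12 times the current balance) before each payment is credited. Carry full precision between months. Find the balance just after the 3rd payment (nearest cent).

€7,846.18

Monthly rate r = 17.2%/12 = 1.43333% = 0.0143333.
Each month: B ← B·(1+r) − €360.00.
Month 1: interest €122.81; balance after payment €8,330.81.
Month 2: interest €119.41; balance after payment €8,090.22.
Month 3: interest €115.96; balance after payment €7,846.18.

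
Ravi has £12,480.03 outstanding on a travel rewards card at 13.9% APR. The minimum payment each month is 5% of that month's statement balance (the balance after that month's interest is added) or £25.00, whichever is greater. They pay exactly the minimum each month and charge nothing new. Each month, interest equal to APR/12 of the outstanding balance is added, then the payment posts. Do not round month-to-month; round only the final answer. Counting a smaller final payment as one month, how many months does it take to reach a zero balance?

Monthly rate r = 13.9%/12 = 1.15833% = 0.0115833.
While 5% of the post-interest balance exceeds £25.00, each month B ← (B·(1+r))·(1 − 0.05), i.e. B shrinks by the factor (1+r)·0.95 = 0.961.
This holds for months 1–82. Entering month 83 the balance is £478.29; 5% of the post-interest balance is now below £25.00, so the flat £25.00 minimum applies from here.
From month 83 a fixed £25.00 at rate r clears £478.29 in 22 more payments. Total: 82 + 22 = 104 months.

104 months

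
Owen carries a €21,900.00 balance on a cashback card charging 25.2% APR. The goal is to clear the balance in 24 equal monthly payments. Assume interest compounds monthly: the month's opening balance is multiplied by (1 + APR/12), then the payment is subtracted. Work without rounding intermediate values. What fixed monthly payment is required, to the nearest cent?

€1,171.04

Monthly rate r = 25.2%/12 = 2.1% = 0.021.
Level-payment amortization: P = B₀·r / (1 − (1+r)^(−n)) = 21900.00·0.021 / (1 − 1.021^(−24)).
Denominator 1 − (1+r)^(−24) = 0.392729492.
P = 459.9 / 0.392729492 ≈ 1171.04.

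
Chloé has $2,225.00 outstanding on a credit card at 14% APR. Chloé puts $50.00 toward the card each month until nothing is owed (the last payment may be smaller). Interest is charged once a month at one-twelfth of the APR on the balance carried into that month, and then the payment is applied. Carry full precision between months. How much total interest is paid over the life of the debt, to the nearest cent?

$931.45

Monthly rate r = 14%/12 = 1.16667% = 0.0116667.
Payoff takes n = ⌈−ln(1 − rB₀/P)/ln(1+r)⌉ = ⌈63.128⌉ = 64 payments; the last is $6.45.
Total paid = 63·$50.00 + $6.45 = $3,156.45.
Total interest = total paid − principal = $3,156.45 − $2,225.00 = $931.45.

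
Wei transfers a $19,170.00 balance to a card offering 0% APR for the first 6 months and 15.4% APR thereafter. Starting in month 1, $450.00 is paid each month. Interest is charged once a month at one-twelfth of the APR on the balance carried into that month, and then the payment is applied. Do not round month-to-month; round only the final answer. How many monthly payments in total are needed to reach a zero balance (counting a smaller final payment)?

Promo months 1–6 at r₀ = 0%/12 = 0; months 7+ at r₁ = 15.4%/12 = 0.0128333.
After month 6 (no interest yet): B = $19,170.00 − 6·$450.00 = $16,470.00.
Then at r₁ with $450.00/mo: n₂ = −ln(1 − r₁·B/P)/ln(1+r₁) ≈ 49.74 → 50 more payments.

56 months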